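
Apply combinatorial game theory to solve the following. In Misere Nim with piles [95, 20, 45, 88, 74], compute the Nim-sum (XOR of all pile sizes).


We need the XOR (exclusive or) of all pile sizes.
After XOR-ing pile 1 (size 95): 0 XOR 95 = 95
After XOR-ing pile 2 (size 20): 95 XOR 20 = 75
After XOR-ing pile 3 (size 45): 75 XOR 45 = 102
After XOR-ing pile 4 (size 88): 102 XOR 88 = 62
After XOR-ing pile 5 (size 74): 62 XOR 74 = 116
The Nim-value of this position is 116.

116


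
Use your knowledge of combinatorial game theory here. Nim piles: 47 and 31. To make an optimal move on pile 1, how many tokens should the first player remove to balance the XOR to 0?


Piles: 47 and 31
Current XOR: 47 XOR 31 = 48 (non-zero, so this is an N-position).
To make the XOR zero, we need to find a move that balances the piles.
For pile 1 (size 47): target = 47 XOR 48 = 31
We reduce pile 1 from 47 to 31.
Tokens removed: 47 - 31 = 16
Verification: 31 XOR 31 = 0

16


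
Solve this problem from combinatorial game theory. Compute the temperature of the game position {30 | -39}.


The game is {30 | -39}, a switch {a | b} with numbers a > b.
Cooling {a | b} by t gives {a - t | b + t}, which stops being hot when a - t = b + t, i.e. at t = (a - b)/2. So the temperature of a switch is (a - b)/2.
Temperature = (Left option - Right option) / 2
= (30 - (-39)) / 2
= 69 / 2
= 69/2

69/2


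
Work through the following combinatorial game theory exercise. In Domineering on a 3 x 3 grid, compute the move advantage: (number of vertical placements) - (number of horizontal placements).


Board is 3 x 3 (rows x cols).
Left (vertical) placements: (rows-1) * cols = 2 * 3 = 6
Right (horizontal) placements: rows * (cols-1) = 3 * 2 = 6
Advantage = Left - Right = 6 - 6 = 0

0


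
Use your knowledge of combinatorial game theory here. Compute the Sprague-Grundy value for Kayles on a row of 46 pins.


Kayles: a move removes 1 or 2 adjacent pins from a contiguous row.
Removing pins from a row of k leaves two independent rows (a, b) with a + b = k - 1 (one pin) or a + b = k - 2 (two pins); an end removal gives a = 0.
By Sprague-Grundy, G(k) = mex{ G(a) XOR G(b) } over all these splits. G(0) = 0.
G(1): splits (0,0):0^0=0 -> mex({0}) = 1
G(2): splits (0,1):0^1=1 (0,0):0^0=0 -> mex({0, 1}) = 2
G(3): splits (0,2):0^2=2 (1,1):1^1=0 (0,1):0^1=1 -> mex({0, 1, 2}) = 3
G(4): splits (0,3):0^3=3 (1,2):1^2=3 (0,2):0^2=2 (1,1):1^1=0 -> mex({0, 2, 3}) = 1
G(5): splits (0,4):0^1=1 (1,3):1^3=2 (2,2):2^2=0 (0,3):0^3=3 (1,2):1^2=3 -> mex({0, 1, 2, 3}) = 4
G(6) = mex({0, 1, 2, 4}) = 3
G(7) = mex({0, 1, 3, 4, 5}) = 2
G(8) = mex({0, 2, 3, 5, 6}) = 1
G(9) = mex({0, 1, 2, 3, 6, 7}) = 4
G(10) = mex({0, 1, 3, 4, 5, 7}) = 2
G(11) = mex({0, 1, 2, 3, 4, 5}) = 6
G(12) = mex({0, 1, 2, 3, 5, 6, 7}) = 4
G(13) = mex({0, 2, 3, 4, 6, 7}) = 1
G(14) = mex({0, 1, 4, 5, 6, 7}) = 2
G(15) = mex({0, 1, 2, 3, 4, 5, 6}) = 7
G(16) = mex({0, 2, 3, 5, 6, 7}) = 1
G(17) = mex({0, 1, 2, 3, 5, 6, 7}) = 4
G(18) = mex({0, 1, 2, 4, 5, 6}) = 3
G(19) = mex({0, 1, 3, 4, 5, 7}) = 2
G(20) = mex({0, 2, 3, 4, 5, 6, 7}) = 1
G(21) = mex({0, 1, 2, 3, 5, 6, 7}) = 4
G(22) = mex({0, 1, 2, 3, 4, 5, 7}) = 6
G(23) = mex({0, 1, 2, 3, 4, 5, 6}) = 7
G(24) = mex({0, 1, 2, 3, 5, 6, 7}) = 4
G(25) = mex({0, 2, 3, 4, 6, 7}) = 1
G(26) = mex({0, 1, 3, 4, 5, 6, 7}) = 2
G(27) = mex({0, 1, 2, 3, 4, 5, 6, 7}) = 8
G(28) = mex({0, 1, 2, 3, 4, 6, 7, 8}) = 5
G(29) = mex({0, 1, 2, 3, 5, 6, 7, 8, 9}) = 4
G(30) = mex({0, 1, 2, 3, 4, 5, 6, 9, 10}) = 7
G(31) = mex({0, 1, 3, 4, 5, 7, 10, 11}) = 2
G(32) = mex({0, 2, 3, 4, 5, 6, 7, 9, 11}) = 1
G(33) = mex({0, 1, 2, 3, 4, 5, 6, 7, 9, 12}) = 8
G(34) = mex({0, 1, 2, 3, 4, 5, 7, 8, 11, 12}) = 6
G(35) = mex({0, 1, 2, 3, 4, 5, 6, 8, 9, 10, 11}) = 7
G(36) = mex({0, 1, 2, 3, 5, 6, 7, 9, 10}) = 4
G(37) = mex({0, 2, 3, 4, 6, 7, 9, 10, 11, 12}) = 1
G(38) = mex({0, 1, 3, 4, 5, 6, 7, 9, 10, 11, 12}) = 2
G(39) = mex({0, 1, 2, 4, 5, 6, 7, 9, 10, 12, 14}) = 3
G(40) = mex({0, 2, 3, 4, 6, 7, 11, 12, 14}) = 1
G(41) = mex({0, 1, 2, 3, 5, 6, 7, 9, 10, 11, 12}) = 4
G(42) = mex({0, 1, 2, 3, 4, 5, 6, 9, 10}) = 7
G(43) = mex({0, 1, 3, 4, 5, 7, 9, 10, 12, 15}) = 2
G(44) = mex({0, 2, 3, 4, 5, 6, 7, 9, 10, 12, 15}) = 1
G(45) = mex({0, 1, 2, 3, 4, 5, 6, 7, 9, 10, 12, 14}) = 8
G(46) = mex({0, 1, 3, 4, 5, 7, 8, 11, 12, 14}) = 2
Therefore G(46) = 2.

2


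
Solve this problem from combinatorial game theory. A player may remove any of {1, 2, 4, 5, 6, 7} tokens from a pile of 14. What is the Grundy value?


The subtraction set is S = {1, 2, 4, 5, 6, 7}.
G(k) = mex{ G(k - s) : s in S, s <= k }. We compute iteratively: G(0) = 0.
G(1) = mex({0}) = 1
G(2) = mex({0, 1}) = 2
G(3) = mex({1, 2}) = 0
G(4) = mex({0, 2}) = 1
G(5) = mex({0, 1}) = 2
G(6) = mex({0, 1, 2}) = 3
G(7) = mex({0, 1, 2, 3}) = 4
G(8) = mex({0, 1, 2, 3, 4}) = 5
G(9) = mex({0, 1, 2, 4, 5}) = 3
G(10) = mex({0, 1, 2, 3, 5}) = 4
G(11) = mex({1, 2, 3, 4}) = 0
G(12) = mex({0, 2, 3, 4, 5}) = 1
G(13) = mex({0, 1, 3, 4, 5}) = 2
G(14) = mex({1, 2, 3, 4, 5}) = 0
Therefore G(14) = 0.

0


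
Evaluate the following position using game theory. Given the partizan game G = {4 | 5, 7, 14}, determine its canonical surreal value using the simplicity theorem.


Left options: {4}, max = 4
Right options: {5, 7, 14}, min = 5
All options are numbers and max(Left) < min(Right), so by the simplicity theorem the value is the simplest (earliest-born) number strictly between 4 and 5.
No integer lies strictly between 4 and 5, so the value is the dyadic rational m/2^k in the interval with the smallest k (then m odd); search k = 1, 2, ...:
Denominator 2: 9/2 lies strictly between 4 and 5 -- found.
The simplest number in the interval is 9/2.
Game value = 9/2

9/2


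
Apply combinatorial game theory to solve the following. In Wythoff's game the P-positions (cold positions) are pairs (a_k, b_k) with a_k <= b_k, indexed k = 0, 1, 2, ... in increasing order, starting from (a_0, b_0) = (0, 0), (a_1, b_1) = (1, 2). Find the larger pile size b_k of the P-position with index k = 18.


By Wythoff's theorem, a_k = floor(k * phi) and b_k = floor(k * phi^2) = a_k + k, where phi = (1 + sqrt(5))/2 is the golden ratio.
phi = (1 + sqrt(5))/2 = 1.618034
phi^2 = phi + 1 = 2.618034
k = 18
k * phi^2 = 18 * 2.618034 = 47.124612
b_18 = floor(k * phi^2) = 47 (check: a_18 + k = 29 + 18 = 47)

47


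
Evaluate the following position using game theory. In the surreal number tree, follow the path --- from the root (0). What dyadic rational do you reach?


Sign expansion: ---
Rule: track bounds (lo, hi), initially (-inf, +inf). On '+', the current value becomes lo and we move to the simplest number in (value, hi): value + 1 if hi = +inf, otherwise the midpoint (value + hi)/2. On '-', the current value becomes hi and we move to value - 1 if lo = -inf, otherwise the midpoint (lo + value)/2.
Start at 0.
Step 1: sign = -, move left. Bounds: (-inf, 0). Value = -1
Step 2: sign = -, move left. Bounds: (-inf, -1). Value = -2
Step 3: sign = -, move left. Bounds: (-inf, -2). Value = -3
The surreal number with sign expansion --- is -3.

-3


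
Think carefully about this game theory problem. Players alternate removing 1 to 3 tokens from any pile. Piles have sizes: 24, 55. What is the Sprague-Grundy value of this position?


Subtraction set: {1, 2, 3}
For this subtraction set, G(n) = n mod 4 (period = max + 1 = 4).
Pile 1 (size 24): G(24) = 24 mod 4 = 0
Pile 2 (size 55): G(55) = 55 mod 4 = 3
Total Grundy value = XOR of all: 0 XOR 3 = 3

3


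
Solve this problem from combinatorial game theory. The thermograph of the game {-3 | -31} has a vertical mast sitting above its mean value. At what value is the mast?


Game = {-3 | -31}, a switch {a | b} with numbers a > b.
Its thermograph has left wall a - t and right wall b + t, which meet at t = (a - b)/2, where both equal (a + b)/2. So the mast (mean value) is at (a + b)/2.
Mean = (-3 + (-31))/2 = -34/2 = -17

-17


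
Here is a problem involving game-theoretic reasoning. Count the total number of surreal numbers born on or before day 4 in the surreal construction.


Day 0: {|} = 0 is born. Count = 1.
Day n: the number of surreal numbers born by day n is 2^(n+1) - 1.
By day 0: 2^1 - 1 = 1
By day 1: 2^2 - 1 = 3
By day 2: 2^3 - 1 = 7
By day 3: 2^4 - 1 = 15
By day 4: 2^5 - 1 = 31
By day 4: 31 surreal numbers.

31


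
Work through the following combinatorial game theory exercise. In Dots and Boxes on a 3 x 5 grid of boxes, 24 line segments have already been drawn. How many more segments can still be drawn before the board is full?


Grid: 3 x 5 boxes, i.e. 4 rows and 6 columns of dots.
Horizontal edges: (rows + 1) * cols = 4 * 5 = 20
Vertical edges: rows * (cols + 1) = 3 * 6 = 18
Total edges: 20 + 18 = 38
Edges drawn: 24
Remaining: 38 - 24 = 14

14


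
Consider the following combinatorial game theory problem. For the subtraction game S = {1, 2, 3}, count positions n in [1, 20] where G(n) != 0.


Subtraction set S = {1, 2, 3}, so G(n) = n mod 4.
G(n) = 0 when n is a multiple of 4.
Multiples of 4 in [1, 20]: 5
N-positions (nonzero Grundy) = 20 - 5 = 15

15


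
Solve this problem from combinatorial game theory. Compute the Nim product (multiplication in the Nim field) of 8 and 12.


Nim multiplication is bilinear over XOR: (u XOR v) * w = (u*w) XOR (v*w).
So we split each operand into its bit components and XOR the pairwise Nim products.
8 = 8 (as XOR of powers of 2).
12 = 4 + 8 (as XOR of powers of 2).
Using the standard Nim-product table on single bits:
  2*2 = 3,   2*4 = 8,   2*8 = 12,
  4*4 = 6,   4*8 = 11,  8*8 = 13,
and  1*x = x (identity), k*l = l*k (commutative).
Pairwise Nim products:
  8 * 4 = 11
  8 * 8 = 13
XOR them: 11 XOR 13 = 6.
Result: 8 * 12 = 6 (in Nim).

6


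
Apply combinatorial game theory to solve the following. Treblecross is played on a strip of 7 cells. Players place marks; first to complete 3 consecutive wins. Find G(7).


Treblecross: place X on empty cells; 3-in-a-row wins.
Playing within two cells of an existing X lets the opponent win at once, so sensible play treats the cells i-2..i+2 around each X as dead. The player left with no safe cell loses, so this is a normal-play take-away game on strips of safe cells.
Placing X at cell i (0-indexed) of a strip of k safe cells leaves independent strips of sizes max(0, i-2) and max(0, k-i-3). Hence G(k) = mex{ G(max(0,i-2)) XOR G(max(0,k-i-3)) : 0 <= i < k }, with G(0) = 0.
G(1): splits (0,0):0^0=0 -> mex({0}) = 1
G(2): splits (0,0):0^0=0 -> mex({0}) = 1
G(3): splits (0,0):0^0=0 -> mex({0}) = 1
G(4): splits (0,1):0^1=1 (0,0):0^0=0 -> mex({0, 1}) = 2
G(5): splits (0,2):0^1=1 (0,1):0^1=1 (0,0):0^0=0 -> mex({0, 1}) = 2
G(6) = mex({1}) = 0
G(7) = mex({0, 1, 2}) = 3
Therefore G(7) = 3.

3


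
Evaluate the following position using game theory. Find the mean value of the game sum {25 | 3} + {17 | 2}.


G1 = {25 | 3}, G2 = {17 | 2}
Each is a switch {a | b} with numbers a > b; its mean value is (a + b)/2, and mean value is additive over game sums: m(G1 + G2) = m(G1) + m(G2).
Mean of G1 = (25 + (3))/2 = 28/2 = 14
Mean of G2 = (17 + (2))/2 = 19/2 = 19/2
Mean of G1 + G2 = 14 + 19/2 = 47/2

47/2


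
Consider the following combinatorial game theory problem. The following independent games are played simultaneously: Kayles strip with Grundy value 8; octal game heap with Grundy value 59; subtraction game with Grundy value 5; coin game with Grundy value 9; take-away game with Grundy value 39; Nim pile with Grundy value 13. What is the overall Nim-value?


By the Sprague-Grundy theorem, the Grundy value of a sum of games is the XOR of individual Grundy values.
Kayles strip: Grundy value = 8. Running XOR: 0 XOR 8 = 8
octal game heap: Grundy value = 59. Running XOR: 8 XOR 59 = 51
subtraction game: Grundy value = 5. Running XOR: 51 XOR 5 = 54
coin game: Grundy value = 9. Running XOR: 54 XOR 9 = 63
take-away game: Grundy value = 39. Running XOR: 63 XOR 39 = 24
Nim pile: Grundy value = 13. Running XOR: 24 XOR 13 = 21
The combined Grundy value is 21.

21


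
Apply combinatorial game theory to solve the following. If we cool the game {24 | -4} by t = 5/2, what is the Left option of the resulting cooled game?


Original game: {24 | -4} (a switch {a | b} with a > b).
Cooling by t (for t below the temperature (a - b)/2 = 14) taxes each move by t: {a | b} cooled by t is {a - t | b + t}.
Cooling amount: t = 5/2
Cooled Left option: 24 - 5/2 = 43/2
Cooled Right option: -4 + 5/2 = -3/2
Cooled game: {43/2 | -3/2}
Left option = 43/2

43/2


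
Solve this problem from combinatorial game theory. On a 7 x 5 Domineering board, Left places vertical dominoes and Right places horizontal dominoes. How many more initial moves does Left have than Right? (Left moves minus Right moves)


Board is 7 x 5 (rows x cols).
Left (vertical) placements: (rows-1) * cols = 6 * 5 = 30
Right (horizontal) placements: rows * (cols-1) = 7 * 4 = 28
Advantage = Left - Right = 30 - 28 = 2

2


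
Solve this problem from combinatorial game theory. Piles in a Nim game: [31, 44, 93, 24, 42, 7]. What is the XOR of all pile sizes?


We need the XOR (exclusive or) of all pile sizes.
After XOR-ing pile 1 (size 31): 0 XOR 31 = 31
After XOR-ing pile 2 (size 44): 31 XOR 44 = 51
After XOR-ing pile 3 (size 93): 51 XOR 93 = 110
After XOR-ing pile 4 (size 24): 110 XOR 24 = 118
After XOR-ing pile 5 (size 42): 118 XOR 42 = 92
After XOR-ing pile 6 (size 7): 92 XOR 7 = 91
The Nim-value of this position is 91.

91


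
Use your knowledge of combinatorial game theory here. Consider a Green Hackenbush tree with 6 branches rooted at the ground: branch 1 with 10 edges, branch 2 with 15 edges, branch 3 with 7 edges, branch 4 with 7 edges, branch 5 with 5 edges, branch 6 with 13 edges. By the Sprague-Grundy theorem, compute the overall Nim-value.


The tree has 6 branches from the ground vertex.
In Green Hackenbush, the Nim-value of a simple path of length k is k.
Branch 1: length 10, Nim-value = 10
Branch 2: length 15, Nim-value = 15
Branch 3: length 7, Nim-value = 7
Branch 4: length 7, Nim-value = 7
Branch 5: length 5, Nim-value = 5
Branch 6: length 13, Nim-value = 13
Total Nim-value = XOR of all branch values:
0 XOR 10 = 10
10 XOR 15 = 5
5 XOR 7 = 2
2 XOR 7 = 5
5 XOR 5 = 0
0 XOR 13 = 13
Nim-value of the tree = 13

13


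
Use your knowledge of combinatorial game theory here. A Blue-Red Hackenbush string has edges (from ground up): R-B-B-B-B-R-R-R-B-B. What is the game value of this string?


Edges (from ground): R-B-B-B-B-R-R-R-B-B
By Berlekamp's sign-expansion rule, a Blue-Red Hackenbush stalk has the value of the surreal number whose sign sequence is the edge sequence with B -> + and R -> -.
Sign sequence: -++++---++
Trace the sign expansion in the surreal number tree, starting from 0:
Edge 1: R (sign -) -> bounds (-inf, 0), value = -1
Edge 2: B (sign +) -> bounds (-1, 0), value = -1/2
Edge 3: B (sign +) -> bounds (-1/2, 0), value = -1/4
Edge 4: B (sign +) -> bounds (-1/4, 0), value = -1/8
Edge 5: B (sign +) -> bounds (-1/8, 0), value = -1/16
Edge 6: R (sign -) -> bounds (-1/8, -1/16), value = -3/32
Edge 7: R (sign -) -> bounds (-1/8, -3/32), value = -7/64
Edge 8: R (sign -) -> bounds (-1/8, -7/64), value = -15/128
Edge 9: B (sign +) -> bounds (-15/128, -7/64), value = -29/256
Edge 10: B (sign +) -> bounds (-29/256, -7/64), value = -57/512
Game value = -57/512

-57/512


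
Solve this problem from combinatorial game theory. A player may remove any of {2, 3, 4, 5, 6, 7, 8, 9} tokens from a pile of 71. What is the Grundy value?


The subtraction set is S = {2, 3, 4, 5, 6, 7, 8, 9}.
G(k) = mex{ G(k - s) : s in S, s <= k }. We compute iteratively: G(0) = 0.
G(1) = mex({}) = 0
G(2) = mex({0}) = 1
G(3) = mex({0}) = 1
G(4) = mex({0, 1}) = 2
G(5) = mex({0, 1}) = 2
G(6) = mex({0, 1, 2}) = 3
G(7) = mex({0, 1, 2}) = 3
G(8) = mex({0, 1, 2, 3}) = 4
G(9) = mex({0, 1, 2, 3}) = 4
G(10) = mex({0, 1, 2, 3, 4}) = 5
G(11) = mex({1, 2, 3, 4}) = 0
G(12) = mex({1, 2, 3, 4, 5}) = 0
G(13) = mex({0, 2, 3, 4, 5}) = 1
G(14) = mex({0, 2, 3, 4, 5}) = 1
G(15) = mex({0, 1, 3, 4, 5}) = 2
G(16) = mex({0, 1, 3, 4, 5}) = 2
G(17) = mex({0, 1, 2, 4, 5}) = 3
G(18) = mex({0, 1, 2, 4, 5}) = 3
G(19) = mex({0, 1, 2, 3, 5}) = 4
Observe that G(11)..G(19) = 0, 0, 1, 1, 2, 2, 3, 3, 4 repeats G(0)..G(8) = 0, 0, 1, 1, 2, 2, 3, 3, 4.
For k >= max(S) = 9, G(k) is determined by the previous 9 values G(k-9)..G(k-1); a window of 9 consecutive values has recurred shifted by 11, so by induction G(k + 11) = G(k) for all k >= 0: the sequence is periodic from the start with period 11.
One period: G(0..10) = 0, 0, 1, 1, 2, 2, 3, 3, 4, 4, 5.
71 mod 11 = 5, so G(71) = G(5) = 2.

2


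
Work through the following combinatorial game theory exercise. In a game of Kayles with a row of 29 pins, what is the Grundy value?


Kayles: a move removes 1 or 2 adjacent pins from a contiguous row.
Removing pins from a row of k leaves two independent rows (a, b) with a + b = k - 1 (one pin) or a + b = k - 2 (two pins); an end removal gives a = 0.
By Sprague-Grundy, G(k) = mex{ G(a) XOR G(b) } over all these splits. G(0) = 0.
G(1): splits (0,0):0^0=0 -> mex({0}) = 1
G(2): splits (0,1):0^1=1 (0,0):0^0=0 -> mex({0, 1}) = 2
G(3): splits (0,2):0^2=2 (1,1):1^1=0 (0,1):0^1=1 -> mex({0, 1, 2}) = 3
G(4): splits (0,3):0^3=3 (1,2):1^2=3 (0,2):0^2=2 (1,1):1^1=0 -> mex({0, 2, 3}) = 1
G(5): splits (0,4):0^1=1 (1,3):1^3=2 (2,2):2^2=0 (0,3):0^3=3 (1,2):1^2=3 -> mex({0, 1, 2, 3}) = 4
G(6) = mex({0, 1, 2, 4}) = 3
G(7) = mex({0, 1, 3, 4, 5}) = 2
G(8) = mex({0, 2, 3, 5, 6}) = 1
G(9) = mex({0, 1, 2, 3, 6, 7}) = 4
G(10) = mex({0, 1, 3, 4, 5, 7}) = 2
G(11) = mex({0, 1, 2, 3, 4, 5}) = 6
G(12) = mex({0, 1, 2, 3, 5, 6, 7}) = 4
G(13) = mex({0, 2, 3, 4, 6, 7}) = 1
G(14) = mex({0, 1, 4, 5, 6, 7}) = 2
G(15) = mex({0, 1, 2, 3, 4, 5, 6}) = 7
G(16) = mex({0, 2, 3, 5, 6, 7}) = 1
G(17) = mex({0, 1, 2, 3, 5, 6, 7}) = 4
G(18) = mex({0, 1, 2, 4, 5, 6}) = 3
G(19) = mex({0, 1, 3, 4, 5, 7}) = 2
G(20) = mex({0, 2, 3, 4, 5, 6, 7}) = 1
G(21) = mex({0, 1, 2, 3, 5, 6, 7}) = 4
G(22) = mex({0, 1, 2, 3, 4, 5, 7}) = 6
G(23) = mex({0, 1, 2, 3, 4, 5, 6}) = 7
G(24) = mex({0, 1, 2, 3, 5, 6, 7}) = 4
G(25) = mex({0, 2, 3, 4, 6, 7}) = 1
G(26) = mex({0, 1, 3, 4, 5, 6, 7}) = 2
G(27) = mex({0, 1, 2, 3, 4, 5, 6, 7}) = 8
G(28) = mex({0, 1, 2, 3, 4, 6, 7, 8}) = 5
G(29) = mex({0, 1, 2, 3, 5, 6, 7, 8, 9}) = 4
Therefore G(29) = 4.

4


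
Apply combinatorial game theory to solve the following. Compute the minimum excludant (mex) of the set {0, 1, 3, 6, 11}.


Set = {0, 1, 3, 6, 11}
0 is in the set.
1 is in the set.
2 is NOT in the set. This is the mex.
mex = 2

2


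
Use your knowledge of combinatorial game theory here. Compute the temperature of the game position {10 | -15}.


The game is {10 | -15}, a switch {a | b} with numbers a > b.
Cooling {a | b} by t gives {a - t | b + t}, which stops being hot when a - t = b + t, i.e. at t = (a - b)/2. So the temperature of a switch is (a - b)/2.
Temperature = (Left option - Right option) / 2
= (10 - (-15)) / 2
= 25 / 2
= 25/2

25/2


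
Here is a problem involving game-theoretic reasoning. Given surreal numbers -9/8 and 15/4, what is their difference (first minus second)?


x = -9/8, y = 15/4
Converting to common denominator: 8
x = -9/8, y = 30/8
x - y = -9/8 - 15/4 = -39/8

-39/8


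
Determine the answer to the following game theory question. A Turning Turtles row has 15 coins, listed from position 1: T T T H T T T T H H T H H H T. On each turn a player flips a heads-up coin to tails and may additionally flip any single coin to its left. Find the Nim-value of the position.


Coins: T T T H T T T T H H T H H H T
Key fact: a single head at position k behaves exactly like a Nim heap of size k (turning it to T and optionally flipping a coin at j < k corresponds to moving the heap from k to j, or to 0), and heads combine as a disjunctive sum (two heads at the same place would cancel, matching j XOR j = 0). So the Nim-value is the XOR of the 1-indexed positions of the heads.
Face-up positions (1-indexed): [4, 9, 10, 12, 13, 14]
XOR 0 with 4: 0 XOR 4 = 4
XOR 4 with 9: 4 XOR 9 = 13
XOR 13 with 10: 13 XOR 10 = 7
XOR 7 with 12: 7 XOR 12 = 11
XOR 11 with 13: 11 XOR 13 = 6
XOR 6 with 14: 6 XOR 14 = 8
Nim-value = 8

8


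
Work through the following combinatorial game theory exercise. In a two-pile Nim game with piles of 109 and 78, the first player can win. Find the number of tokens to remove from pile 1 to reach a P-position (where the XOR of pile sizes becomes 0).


Piles: 109 and 78
Current XOR: 109 XOR 78 = 35 (non-zero, so this is an N-position).
To make the XOR zero, we need to find a move that balances the piles.
For pile 1 (size 109): target = 109 XOR 35 = 78
We reduce pile 1 from 109 to 78.
Tokens removed: 109 - 78 = 31
Verification: 78 XOR 78 = 0

31


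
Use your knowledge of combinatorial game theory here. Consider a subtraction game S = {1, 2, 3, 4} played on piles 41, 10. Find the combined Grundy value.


Subtraction set: {1, 2, 3, 4}
For this subtraction set, G(n) = n mod 5 (period = max + 1 = 5).
Pile 1 (size 41): G(41) = 41 mod 5 = 1
Pile 2 (size 10): G(10) = 10 mod 5 = 0
Total Grundy value = XOR of all: 1 XOR 0 = 1

1


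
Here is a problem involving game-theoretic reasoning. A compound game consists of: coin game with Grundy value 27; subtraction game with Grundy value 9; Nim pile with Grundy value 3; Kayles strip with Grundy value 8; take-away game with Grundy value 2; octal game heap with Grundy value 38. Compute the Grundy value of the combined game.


By the Sprague-Grundy theorem, the Grundy value of a sum of games is the XOR of individual Grundy values.
coin game: Grundy value = 27. Running XOR: 0 XOR 27 = 27
subtraction game: Grundy value = 9. Running XOR: 27 XOR 9 = 18
Nim pile: Grundy value = 3. Running XOR: 18 XOR 3 = 17
Kayles strip: Grundy value = 8. Running XOR: 17 XOR 8 = 25
take-away game: Grundy value = 2. Running XOR: 25 XOR 2 = 27
octal game heap: Grundy value = 38. Running XOR: 27 XOR 38 = 61
The combined Grundy value is 61.

61


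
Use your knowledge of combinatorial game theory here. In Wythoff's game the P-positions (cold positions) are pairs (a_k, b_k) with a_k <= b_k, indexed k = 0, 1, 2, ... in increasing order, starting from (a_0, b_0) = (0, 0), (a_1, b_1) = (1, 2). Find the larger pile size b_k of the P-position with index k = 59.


By Wythoff's theorem, a_k = floor(k * phi) and b_k = floor(k * phi^2) = a_k + k, where phi = (1 + sqrt(5))/2 is the golden ratio.
phi = (1 + sqrt(5))/2 = 1.618034
phi^2 = phi + 1 = 2.618034
k = 59
k * phi^2 = 59 * 2.618034 = 154.464005
b_59 = floor(k * phi^2) = 154 (check: a_59 + k = 95 + 59 = 154)

154


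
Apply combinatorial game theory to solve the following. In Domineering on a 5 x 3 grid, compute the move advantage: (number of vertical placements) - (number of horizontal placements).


Board is 5 x 3 (rows x cols).
Left (vertical) placements: (rows-1) * cols = 4 * 3 = 12
Right (horizontal) placements: rows * (cols-1) = 5 * 2 = 10
Advantage = Left - Right = 12 - 10 = 2

2


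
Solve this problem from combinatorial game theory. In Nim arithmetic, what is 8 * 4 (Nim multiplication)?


Nim multiplication is bilinear over XOR: (u XOR v) * w = (u*w) XOR (v*w).
So we split each operand into its bit components and XOR the pairwise Nim products.
8 = 8 (as XOR of powers of 2).
4 = 4 (as XOR of powers of 2).
Using the standard Nim-product table on single bits:
  2*2 = 3,   2*4 = 8,   2*8 = 12,
  4*4 = 6,   4*8 = 11,  8*8 = 13,
and  1*x = x (identity), k*l = l*k (commutative).
Pairwise Nim products:
  8 * 4 = 11
XOR them: 11 = 11.
Result: 8 * 4 = 11 (in Nim).

11


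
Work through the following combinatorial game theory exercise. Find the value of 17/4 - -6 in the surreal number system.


x = 17/4, y = -6
Converting to common denominator: 4
x = 17/4, y = -24/4
x - y = 17/4 - -6 = 41/4

41/4


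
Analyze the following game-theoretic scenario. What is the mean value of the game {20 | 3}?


Game = {20 | 3}, a switch {a | b} with numbers a > b.
Its thermograph has left wall a - t and right wall b + t, which meet at t = (a - b)/2, where both equal (a + b)/2. So the mast (mean value) is at (a + b)/2.
Mean = (20 + (3))/2 = 23/2 = 23/2

23/2


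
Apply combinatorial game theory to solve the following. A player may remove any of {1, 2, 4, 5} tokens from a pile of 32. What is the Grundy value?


The subtraction set is S = {1, 2, 4, 5}.
G(k) = mex{ G(k - s) : s in S, s <= k }. We compute iteratively: G(0) = 0.
G(1) = mex({0}) = 1
G(2) = mex({0, 1}) = 2
G(3) = mex({1, 2}) = 0
G(4) = mex({0, 2}) = 1
G(5) = mex({0, 1}) = 2
G(6) = mex({1, 2}) = 0
G(7) = mex({0, 2}) = 1
Observe that G(3)..G(7) = 0, 1, 2, 0, 1 repeats G(0)..G(4) = 0, 1, 2, 0, 1.
For k >= max(S) = 5, G(k) is determined by the previous 5 values G(k-5)..G(k-1); a window of 5 consecutive values has recurred shifted by 3, so by induction G(k + 3) = G(k) for all k >= 0: the sequence is periodic from the start with period 3.
One period: G(0..2) = 0, 1, 2.
32 mod 3 = 2, so G(32) = G(2) = 2.

2


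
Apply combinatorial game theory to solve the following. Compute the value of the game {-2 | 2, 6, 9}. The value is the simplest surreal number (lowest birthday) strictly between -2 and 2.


Left options: {-2}, max = -2
Right options: {2, 6, 9}, min = 2
All options are numbers and max(Left) < min(Right), so by the simplicity theorem the value is the simplest (earliest-born) number strictly between -2 and 2.
Integers -1 through 1 all lie strictly between -2 and 2.
Among integers, the simplest (lowest birthday = smallest |n|; 0 is born on day 0, +-n on day n) is 0.
No non-integer in the interval can be simpler: if x is a non-integer in the interval, then floor(x) or ceil(x) also lies in the interval (the interval contains an integer), and both are proper prefixes of x's sign expansion, i.e. born earlier. So the game value is 0.
Game value = 0

0


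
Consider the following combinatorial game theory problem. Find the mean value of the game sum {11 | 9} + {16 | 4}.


G1 = {11 | 9}, G2 = {16 | 4}
Each is a switch {a | b} with numbers a > b; its mean value is (a + b)/2, and mean value is additive over game sums: m(G1 + G2) = m(G1) + m(G2).
Mean of G1 = (11 + (9))/2 = 20/2 = 10
Mean of G2 = (16 + (4))/2 = 20/2 = 10
Mean of G1 + G2 = 10 + 10 = 20

20


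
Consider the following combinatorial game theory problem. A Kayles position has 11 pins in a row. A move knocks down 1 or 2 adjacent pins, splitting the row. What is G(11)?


Kayles: a move removes 1 or 2 adjacent pins from a contiguous row.
Removing pins from a row of k leaves two independent rows (a, b) with a + b = k - 1 (one pin) or a + b = k - 2 (two pins); an end removal gives a = 0.
By Sprague-Grundy, G(k) = mex{ G(a) XOR G(b) } over all these splits. G(0) = 0.
G(1): splits (0,0):0^0=0 -> mex({0}) = 1
G(2): splits (0,1):0^1=1 (0,0):0^0=0 -> mex({0, 1}) = 2
G(3): splits (0,2):0^2=2 (1,1):1^1=0 (0,1):0^1=1 -> mex({0, 1, 2}) = 3
G(4): splits (0,3):0^3=3 (1,2):1^2=3 (0,2):0^2=2 (1,1):1^1=0 -> mex({0, 2, 3}) = 1
G(5): splits (0,4):0^1=1 (1,3):1^3=2 (2,2):2^2=0 (0,3):0^3=3 (1,2):1^2=3 -> mex({0, 1, 2, 3}) = 4
G(6) = mex({0, 1, 2, 4}) = 3
G(7) = mex({0, 1, 3, 4, 5}) = 2
G(8) = mex({0, 2, 3, 5, 6}) = 1
G(9) = mex({0, 1, 2, 3, 6, 7}) = 4
G(10) = mex({0, 1, 3, 4, 5, 7}) = 2
G(11) = mex({0, 1, 2, 3, 4, 5}) = 6
Therefore G(11) = 6.

6


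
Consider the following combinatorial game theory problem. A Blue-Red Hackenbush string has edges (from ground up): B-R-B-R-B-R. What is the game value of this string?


Edges (from ground): B-R-B-R-B-R
By Berlekamp's sign-expansion rule, a Blue-Red Hackenbush stalk has the value of the surreal number whose sign sequence is the edge sequence with B -> + and R -> -.
Sign sequence: +-+-+-
Trace the sign expansion in the surreal number tree, starting from 0:
Edge 1: B (sign +) -> bounds (0, +inf), value = 1
Edge 2: R (sign -) -> bounds (0, 1), value = 1/2
Edge 3: B (sign +) -> bounds (1/2, 1), value = 3/4
Edge 4: R (sign -) -> bounds (1/2, 3/4), value = 5/8
Edge 5: B (sign +) -> bounds (5/8, 3/4), value = 11/16
Edge 6: R (sign -) -> bounds (5/8, 11/16), value = 21/32
Game value = 21/32

21/32


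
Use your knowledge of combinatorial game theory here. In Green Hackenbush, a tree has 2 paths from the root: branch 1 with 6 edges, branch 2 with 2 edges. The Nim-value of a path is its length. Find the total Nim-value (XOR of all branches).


The tree has 2 branches from the ground vertex.
In Green Hackenbush, the Nim-value of a simple path of length k is k.
Branch 1: length 6, Nim-value = 6
Branch 2: length 2, Nim-value = 2
Total Nim-value = XOR of all branch values:
0 XOR 6 = 6
6 XOR 2 = 4
Nim-value of the tree = 4

4


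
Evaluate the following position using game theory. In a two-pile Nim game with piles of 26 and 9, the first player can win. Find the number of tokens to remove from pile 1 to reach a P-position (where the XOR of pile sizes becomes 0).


Piles: 26 and 9
Current XOR: 26 XOR 9 = 19 (non-zero, so this is an N-position).
To make the XOR zero, we need to find a move that balances the piles.
For pile 1 (size 26): target = 26 XOR 19 = 9
We reduce pile 1 from 26 to 9.
Tokens removed: 26 - 9 = 17
Verification: 9 XOR 9 = 0

17


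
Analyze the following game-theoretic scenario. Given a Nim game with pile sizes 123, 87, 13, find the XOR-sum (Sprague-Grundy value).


We need the XOR (exclusive or) of all pile sizes.
After XOR-ing pile 1 (size 123): 0 XOR 123 = 123
After XOR-ing pile 2 (size 87): 123 XOR 87 = 44
After XOR-ing pile 3 (size 13): 44 XOR 13 = 33
The Nim-value of this position is 33.

33


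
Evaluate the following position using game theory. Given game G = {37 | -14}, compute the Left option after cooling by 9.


Original game: {37 | -14} (a switch {a | b} with a > b).
Cooling by t (for t below the temperature (a - b)/2 = 51/2) taxes each move by t: {a | b} cooled by t is {a - t | b + t}.
Cooling amount: t = 9
Cooled Left option: 37 - 9 = 28
Cooled Right option: -14 + 9 = -5
Cooled game: {28 | -5}
Left option = 28

28


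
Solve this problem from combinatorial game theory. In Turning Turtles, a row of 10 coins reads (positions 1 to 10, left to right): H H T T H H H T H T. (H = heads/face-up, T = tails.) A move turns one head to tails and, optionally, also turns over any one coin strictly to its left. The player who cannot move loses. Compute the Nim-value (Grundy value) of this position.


Coins: H H T T H H H T H T
Key fact: a single head at position k behaves exactly like a Nim heap of size k (turning it to T and optionally flipping a coin at j < k corresponds to moving the heap from k to j, or to 0), and heads combine as a disjunctive sum (two heads at the same place would cancel, matching j XOR j = 0). So the Nim-value is the XOR of the 1-indexed positions of the heads.
Face-up positions (1-indexed): [1, 2, 5, 6, 7, 9]
XOR 0 with 1: 0 XOR 1 = 1
XOR 1 with 2: 1 XOR 2 = 3
XOR 3 with 5: 3 XOR 5 = 6
XOR 6 with 6: 6 XOR 6 = 0
XOR 0 with 7: 0 XOR 7 = 7
XOR 7 with 9: 7 XOR 9 = 14
Nim-value = 14

14


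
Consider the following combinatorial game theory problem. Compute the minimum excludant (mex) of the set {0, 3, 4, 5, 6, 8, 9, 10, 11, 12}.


Set = {0, 3, 4, 5, 6, 8, 9, 10, 11, 12}
0 is in the set.
1 is NOT in the set. This is the mex.
mex = 1

1


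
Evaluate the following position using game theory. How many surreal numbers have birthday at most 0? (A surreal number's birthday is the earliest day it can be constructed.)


Day 0: {|} = 0 is born. Count = 1.
Day n: the number of surreal numbers born by day n is 2^(n+1) - 1.
By day 0: 2^1 - 1 = 1
By day 0: 1 surreal numbers.

1


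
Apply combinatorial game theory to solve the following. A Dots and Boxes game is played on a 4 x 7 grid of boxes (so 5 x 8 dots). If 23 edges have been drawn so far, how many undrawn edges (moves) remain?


Grid: 4 x 7 boxes, i.e. 5 rows and 8 columns of dots.
Horizontal edges: (rows + 1) * cols = 5 * 7 = 35
Vertical edges: rows * (cols + 1) = 4 * 8 = 32
Total edges: 35 + 32 = 67
Edges drawn: 23
Remaining: 67 - 23 = 44

44


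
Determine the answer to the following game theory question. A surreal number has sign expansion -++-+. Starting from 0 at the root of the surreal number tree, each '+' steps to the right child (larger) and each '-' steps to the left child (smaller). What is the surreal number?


Sign expansion: -++-+
Rule: track bounds (lo, hi), initially (-inf, +inf). On '+', the current value becomes lo and we move to the simplest number in (value, hi): value + 1 if hi = +inf, otherwise the midpoint (value + hi)/2. On '-', the current value becomes hi and we move to value - 1 if lo = -inf, otherwise the midpoint (lo + value)/2.
Start at 0.
Step 1: sign = -, move left. Bounds: (-inf, 0). Value = -1
Step 2: sign = +, move right. Bounds: (-1, 0). Value = -1/2
Step 3: sign = +, move right. Bounds: (-1/2, 0). Value = -1/4
Step 4: sign = -, move left. Bounds: (-1/2, -1/4). Value = -3/8
Step 5: sign = +, move right. Bounds: (-3/8, -1/4). Value = -5/16
The surreal number with sign expansion -++-+ is -5/16.

-5/16


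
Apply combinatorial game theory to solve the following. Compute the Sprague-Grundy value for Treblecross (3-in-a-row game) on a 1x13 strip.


Treblecross: place X on empty cells; 3-in-a-row wins.
Playing within two cells of an existing X lets the opponent win at once, so sensible play treats the cells i-2..i+2 around each X as dead. The player left with no safe cell loses, so this is a normal-play take-away game on strips of safe cells.
Placing X at cell i (0-indexed) of a strip of k safe cells leaves independent strips of sizes max(0, i-2) and max(0, k-i-3). Hence G(k) = mex{ G(max(0,i-2)) XOR G(max(0,k-i-3)) : 0 <= i < k }, with G(0) = 0.
G(1): splits (0,0):0^0=0 -> mex({0}) = 1
G(2): splits (0,0):0^0=0 -> mex({0}) = 1
G(3): splits (0,0):0^0=0 -> mex({0}) = 1
G(4): splits (0,1):0^1=1 (0,0):0^0=0 -> mex({0, 1}) = 2
G(5): splits (0,2):0^1=1 (0,1):0^1=1 (0,0):0^0=0 -> mex({0, 1}) = 2
G(6) = mex({1}) = 0
G(7) = mex({0, 1, 2}) = 3
G(8) = mex({0, 1, 2}) = 3
G(9) = mex({0, 2}) = 1
G(10) = mex({0, 2, 3}) = 1
G(11) = mex({0, 3}) = 1
G(12) = mex({1, 3}) = 0
G(13) = mex({0, 1, 2, 3}) = 4
Therefore G(13) = 4.

4


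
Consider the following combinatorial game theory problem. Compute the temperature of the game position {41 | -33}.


The game is {41 | -33}, a switch {a | b} with numbers a > b.
Cooling {a | b} by t gives {a - t | b + t}, which stops being hot when a - t = b + t, i.e. at t = (a - b)/2. So the temperature of a switch is (a - b)/2.
Temperature = (Left option - Right option) / 2
= (41 - (-33)) / 2
= 74 / 2
= 37

37


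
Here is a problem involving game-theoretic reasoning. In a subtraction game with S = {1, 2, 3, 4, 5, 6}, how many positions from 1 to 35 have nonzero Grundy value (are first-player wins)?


Subtraction set S = {1, 2, 3, 4, 5, 6}, so G(n) = n mod 7.
G(n) = 0 when n is a multiple of 7.
Multiples of 7 in [1, 35]: 5
N-positions (nonzero Grundy) = 35 - 5 = 30

30


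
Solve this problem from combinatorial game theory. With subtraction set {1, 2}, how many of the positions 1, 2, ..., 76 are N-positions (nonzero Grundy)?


Subtraction set S = {1, 2}, so G(n) = n mod 3.
G(n) = 0 when n is a multiple of 3.
Multiples of 3 in [1, 76]: 25
N-positions (nonzero Grundy) = 76 - 25 = 51

51


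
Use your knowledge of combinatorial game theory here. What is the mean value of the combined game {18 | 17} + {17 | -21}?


G1 = {18 | 17}, G2 = {17 | -21}
Each is a switch {a | b} with numbers a > b; its mean value is (a + b)/2, and mean value is additive over game sums: m(G1 + G2) = m(G1) + m(G2).
Mean of G1 = (18 + (17))/2 = 35/2 = 35/2
Mean of G2 = (17 + (-21))/2 = -4/2 = -2
Mean of G1 + G2 = 35/2 + -2 = 31/2

31/2


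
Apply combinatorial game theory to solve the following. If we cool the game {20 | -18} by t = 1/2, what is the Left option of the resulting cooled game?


Original game: {20 | -18} (a switch {a | b} with a > b).
Cooling by t (for t below the temperature (a - b)/2 = 19) taxes each move by t: {a | b} cooled by t is {a - t | b + t}.
Cooling amount: t = 1/2
Cooled Left option: 20 - 1/2 = 39/2
Cooled Right option: -18 + 1/2 = -35/2
Cooled game: {39/2 | -35/2}
Left option = 39/2

39/2


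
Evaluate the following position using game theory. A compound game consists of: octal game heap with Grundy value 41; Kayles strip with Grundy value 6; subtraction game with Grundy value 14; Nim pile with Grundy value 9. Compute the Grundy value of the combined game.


By the Sprague-Grundy theorem, the Grundy value of a sum of games is the XOR of individual Grundy values.
octal game heap: Grundy value = 41. Running XOR: 0 XOR 41 = 41
Kayles strip: Grundy value = 6. Running XOR: 41 XOR 6 = 47
subtraction game: Grundy value = 14. Running XOR: 47 XOR 14 = 33
Nim pile: Grundy value = 9. Running XOR: 33 XOR 9 = 40
The combined Grundy value is 40.

40


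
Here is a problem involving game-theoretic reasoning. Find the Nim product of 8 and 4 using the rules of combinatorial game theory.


Nim multiplication is bilinear over XOR: (u XOR v) * w = (u*w) XOR (v*w).
So we split each operand into its bit components and XOR the pairwise Nim products.
8 = 8 (as XOR of powers of 2).
4 = 4 (as XOR of powers of 2).
Using the standard Nim-product table on single bits:
  2*2 = 3,   2*4 = 8,   2*8 = 12,
  4*4 = 6,   4*8 = 11,  8*8 = 13,
and  1*x = x (identity), k*l = l*k (commutative).
Pairwise Nim products:
  8 * 4 = 11
XOR them: 11 = 11.
Result: 8 * 4 = 11 (in Nim).

11


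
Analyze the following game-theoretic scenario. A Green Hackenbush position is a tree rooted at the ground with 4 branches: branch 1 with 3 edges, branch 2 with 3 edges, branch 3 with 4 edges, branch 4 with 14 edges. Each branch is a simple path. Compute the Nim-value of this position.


The tree has 4 branches from the ground vertex.
In Green Hackenbush, the Nim-value of a simple path of length k is k.
Branch 1: length 3, Nim-value = 3
Branch 2: length 3, Nim-value = 3
Branch 3: length 4, Nim-value = 4
Branch 4: length 14, Nim-value = 14
Total Nim-value = XOR of all branch values:
0 XOR 3 = 3
3 XOR 3 = 0
0 XOR 4 = 4
4 XOR 14 = 10
Nim-value of the tree = 10

10


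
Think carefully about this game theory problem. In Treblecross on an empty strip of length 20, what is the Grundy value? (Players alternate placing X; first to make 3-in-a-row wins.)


Treblecross: place X on empty cells; 3-in-a-row wins.
Playing within two cells of an existing X lets the opponent win at once, so sensible play treats the cells i-2..i+2 around each X as dead. The player left with no safe cell loses, so this is a normal-play take-away game on strips of safe cells.
Placing X at cell i (0-indexed) of a strip of k safe cells leaves independent strips of sizes max(0, i-2) and max(0, k-i-3). Hence G(k) = mex{ G(max(0,i-2)) XOR G(max(0,k-i-3)) : 0 <= i < k }, with G(0) = 0.
G(1): splits (0,0):0^0=0 -> mex({0}) = 1
G(2): splits (0,0):0^0=0 -> mex({0}) = 1
G(3): splits (0,0):0^0=0 -> mex({0}) = 1
G(4): splits (0,1):0^1=1 (0,0):0^0=0 -> mex({0, 1}) = 2
G(5): splits (0,2):0^1=1 (0,1):0^1=1 (0,0):0^0=0 -> mex({0, 1}) = 2
G(6) = mex({1}) = 0
G(7) = mex({0, 1, 2}) = 3
G(8) = mex({0, 1, 2}) = 3
G(9) = mex({0, 2}) = 1
G(10) = mex({0, 2, 3}) = 1
G(11) = mex({0, 3}) = 1
G(12) = mex({1, 3}) = 0
G(13) = mex({0, 1, 2, 3}) = 4
G(14) = mex({0, 1, 2}) = 3
G(15) = mex({0, 1, 2}) = 3
G(16) = mex({0, 1, 2, 4}) = 3
G(17) = mex({0, 1, 3, 4}) = 2
G(18) = mex({0, 1, 3, 4}) = 2
G(19) = mex({0, 1, 3, 5}) = 2
G(20) = mex({0, 1, 2, 3, 5}) = 4
Therefore G(20) = 4.

4


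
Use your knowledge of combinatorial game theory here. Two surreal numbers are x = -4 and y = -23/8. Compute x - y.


x = -4, y = -23/8
Converting to common denominator: 8
x = -32/8, y = -23/8
x - y = -4 - -23/8 = -9/8

-9/8


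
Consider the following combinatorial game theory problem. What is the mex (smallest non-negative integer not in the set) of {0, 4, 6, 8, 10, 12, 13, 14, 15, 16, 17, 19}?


Set = {0, 4, 6, 8, 10, 12, 13, 14, 15, 16, 17, 19}
0 is in the set.
1 is NOT in the set. This is the mex.
mex = 1

1


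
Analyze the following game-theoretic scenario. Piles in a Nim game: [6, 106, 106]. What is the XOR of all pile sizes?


We need the XOR (exclusive or) of all pile sizes.
After XOR-ing pile 1 (size 6): 0 XOR 6 = 6
After XOR-ing pile 2 (size 106): 6 XOR 106 = 108
After XOR-ing pile 3 (size 106): 108 XOR 106 = 6
The Nim-value of this position is 6.

6
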